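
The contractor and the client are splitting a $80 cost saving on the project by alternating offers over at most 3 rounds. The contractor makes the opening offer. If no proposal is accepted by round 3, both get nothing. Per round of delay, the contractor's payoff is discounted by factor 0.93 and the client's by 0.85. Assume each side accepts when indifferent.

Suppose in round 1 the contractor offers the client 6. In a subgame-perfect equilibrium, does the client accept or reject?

Accept

Round 3 (the contractor proposes): rejection yields 0 for the client; the contractor offers 0 and keeps 80.
Round 2 (the client proposes): the contractor can get 80 next round, worth 0.93 × 80 = 74.4 now, so the client offers 74.4, keeping 5.6.
So by rejecting in round 1, the client gets 5.6 next round, worth 0.85 × 5.6 = 4.76 now.
Offer 6 ≥ 4.76, so the client accepts.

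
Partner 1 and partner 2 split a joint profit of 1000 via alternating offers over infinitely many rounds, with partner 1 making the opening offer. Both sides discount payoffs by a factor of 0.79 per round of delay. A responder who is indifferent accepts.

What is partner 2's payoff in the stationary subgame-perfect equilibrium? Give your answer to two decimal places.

When partner 1 proposes, partner 2 accepts any offer worth at least 0.79 times what partner 2 would get by proposing next round; and vice versa.
This gives x = 1000 − 0.79y and y = 1000 − 0.79x, where x and y are each side's share when it proposes.
Hence (1 − 0.79·0.79)x = 1000(1 − 0.79), i.e. 0.3759·x = 210.
x ≈ 558.6592; partner 2's share is 1000 − x ≈ 441.3408.

441.34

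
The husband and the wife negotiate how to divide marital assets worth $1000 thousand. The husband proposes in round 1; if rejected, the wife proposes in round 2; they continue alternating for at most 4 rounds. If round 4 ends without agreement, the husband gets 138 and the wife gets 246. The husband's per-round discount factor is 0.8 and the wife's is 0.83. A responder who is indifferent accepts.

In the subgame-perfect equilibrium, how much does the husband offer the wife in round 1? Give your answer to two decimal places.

641.07

Round 4 (the wife proposes): the husband gets 138 if talks fail, so the wife offers 138 and keeps 862.
Round 3 (the husband proposes): the wife can get 862 next round, worth 0.83 × 862 = 715.46 now. The husband offers 715.46 and keeps 1000 − 715.46 = 284.54.
Round 2 (the wife proposes): the husband can get 284.54 next round, worth 0.8 × 284.54 = 227.632 now, so the wife offers 227.632, keeping 772.368.
Round 1 (the husband proposes): the wife can get 772.368 next round, worth 0.83 × 772.368 = 641.06544 now. The husband offers 641.06544 and keeps 1000 − 641.06544 = 358.93456.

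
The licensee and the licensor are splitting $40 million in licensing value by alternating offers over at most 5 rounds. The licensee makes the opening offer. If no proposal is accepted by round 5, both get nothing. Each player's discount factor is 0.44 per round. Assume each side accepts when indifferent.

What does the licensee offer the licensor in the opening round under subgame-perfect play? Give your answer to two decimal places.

Round 5 (the licensee proposes): the licensor will accept anything ≥ 0, so the licensee offers 0 and keeps 40.
Round 4 (the licensor proposes): the licensee can get 40 next round, worth 0.44 × 40 = 17.6 now; the licensor offers that and keeps 22.4.
Round 3 (the licensee proposes): the licensor can get 22.4 next round, worth 0.44 × 22.4 = 9.856 now, so the licensee offers 9.856, keeping 30.144.
Round 2 (the licensor proposes): the licensee can get 30.144 next round, worth 0.44 × 30.144 = 13.26336 now. The licensor offers 13.26336 and keeps 40 − 13.26336 = 26.73664.
Round 1 (the licensee proposes): the licensor can get 26.73664 next round, worth 0.44 × 26.73664 = 11.7641216 now. The licensee offers 11.7641216 and keeps 40 − 11.7641216 = 28.2358784.

11.76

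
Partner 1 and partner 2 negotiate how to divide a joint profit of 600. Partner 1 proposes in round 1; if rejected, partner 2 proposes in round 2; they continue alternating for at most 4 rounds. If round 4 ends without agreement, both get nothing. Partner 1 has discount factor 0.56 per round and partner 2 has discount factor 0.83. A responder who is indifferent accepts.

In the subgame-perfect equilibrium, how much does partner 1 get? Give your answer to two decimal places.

Solve by backward induction from round 4.
Round 4 (partner 2 proposes): rejection yields 0 for partner 1; partner 2 offers 0 and keeps 600.
Round 3 (partner 1 proposes): partner 2 can get 600 next round, worth 0.83 × 600 = 498 now, so partner 1 offers 498, keeping 102.
Round 2 (partner 2 proposes): partner 1 can get 102 next round, worth 0.56 × 102 = 57.12 now, so partner 2 offers 57.12, keeping 542.88.
Round 1 (partner 1 proposes): partner 2 can get 542.88 next round, worth 0.83 × 542.88 = 450.5904 now. Partner 1 offers 450.5904 and keeps 600 − 450.5904 = 149.4096.

149.41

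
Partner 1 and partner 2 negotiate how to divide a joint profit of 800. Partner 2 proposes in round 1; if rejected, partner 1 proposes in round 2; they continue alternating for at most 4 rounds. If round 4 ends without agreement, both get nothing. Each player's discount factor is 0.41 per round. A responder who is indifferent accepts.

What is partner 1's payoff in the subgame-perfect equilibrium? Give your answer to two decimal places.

248.66

Solve by backward induction from round 4.
Round 4 (partner 1 proposes): partner 2 will accept anything ≥ 0, so partner 1 offers 0 and keeps 800.
Round 3 (partner 2 proposes): partner 1 can get 800 next round, worth 0.41 × 800 = 328 now; partner 2 offers that and keeps 472.
Round 2 (partner 1 proposes): partner 2 can get 472 next round, worth 0.41 × 472 = 193.52 now. Partner 1 offers 193.52 and keeps 800 − 193.52 = 606.48.
Round 1 (partner 2 proposes): partner 1 can get 606.48 next round, worth 0.41 × 606.48 = 248.6568 now, so partner 2 offers 248.6568, keeping 551.3432.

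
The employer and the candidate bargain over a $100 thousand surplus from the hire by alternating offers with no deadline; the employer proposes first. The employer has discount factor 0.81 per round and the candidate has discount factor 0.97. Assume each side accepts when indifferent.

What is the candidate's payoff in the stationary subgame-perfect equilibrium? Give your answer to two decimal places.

86.00

In a stationary SPE each proposer offers the other exactly their discounted continuation value.
If the employer keeps x when proposing and the candidate keeps y when proposing, then x = 100 − 0.97y and y = 100 − 0.81x.
Solving: x = 100(1 − 0.97) / (1 − 0.81·0.97) = 3 / 0.2143 ≈ 13.9991.
The candidate gets 100 − 13.9991 ≈ 86.0009.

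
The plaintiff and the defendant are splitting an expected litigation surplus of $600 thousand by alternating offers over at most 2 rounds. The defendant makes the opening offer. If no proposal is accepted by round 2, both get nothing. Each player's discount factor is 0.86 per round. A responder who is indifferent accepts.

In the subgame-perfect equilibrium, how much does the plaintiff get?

516

Solve by backward induction from round 2.
Round 2 (the plaintiff proposes): the defendant will accept anything ≥ 0, so the plaintiff offers 0 and keeps 600.
Round 1 (the defendant proposes): the plaintiff can get 600 next round, worth 0.86 × 600 = 516 now; the defendant offers that and keeps 84.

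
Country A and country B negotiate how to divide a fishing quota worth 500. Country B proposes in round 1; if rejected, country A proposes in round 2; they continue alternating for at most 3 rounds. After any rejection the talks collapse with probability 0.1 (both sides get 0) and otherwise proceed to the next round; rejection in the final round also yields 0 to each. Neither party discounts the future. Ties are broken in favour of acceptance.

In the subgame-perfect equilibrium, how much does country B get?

By backward induction:
Round 3 (country B proposes): country A will accept anything ≥ 0, so country B offers 0 and keeps 500.
Round 2 (country A proposes): rejecting gives country B an expected 0.9 × 500 = 450, so country A offers 450, keeping 50.
Round 1 (country B proposes): rejecting gives country A an expected 0.9 × 50 = 45; country B offers that and keeps 455.

455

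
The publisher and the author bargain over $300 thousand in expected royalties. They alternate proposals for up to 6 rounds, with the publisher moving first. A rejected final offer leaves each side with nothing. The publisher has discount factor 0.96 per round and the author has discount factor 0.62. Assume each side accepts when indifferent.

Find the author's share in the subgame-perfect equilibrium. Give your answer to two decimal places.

77.76

Round 6 (the author proposes): rejection yields 0 for the publisher; the author offers 0 and keeps 300.
Round 5 (the publisher proposes): the author can get 300 next round, worth 0.62 × 300 = 186 now, so the publisher offers 186, keeping 114.
Round 4 (the author proposes): the publisher can get 114 next round, worth 0.96 × 114 = 109.44 now. The author offers 109.44 and keeps 300 − 109.44 = 190.56.
Round 3 (the publisher proposes): the author can get 190.56 next round, worth 0.62 × 190.56 = 118.1472 now. The publisher offers 118.1472 and keeps 300 − 118.1472 = 181.8528.
Round 2 (the author proposes): the publisher can get 181.8528 next round, worth 0.96 × 181.8528 = 174.578688 now. The author offers 174.578688 and keeps 300 − 174.578688 = 125.421312.
Round 1 (the publisher proposes): the author can get 125.421312 next round, worth 0.62 × 125.421312 = 77.76121344 now, so the publisher offers 77.76121344, keeping 222.23878656.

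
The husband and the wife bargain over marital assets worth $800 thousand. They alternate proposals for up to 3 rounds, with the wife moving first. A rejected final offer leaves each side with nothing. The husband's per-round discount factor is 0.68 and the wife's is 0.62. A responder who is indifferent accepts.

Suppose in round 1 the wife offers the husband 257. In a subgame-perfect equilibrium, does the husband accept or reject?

Round 3 (the wife proposes): the husband will accept anything ≥ 0, so the wife offers 0 and keeps 800.
Round 2 (the husband proposes): the wife can get 800 next round, worth 0.62 × 800 = 496 now; the husband offers that and keeps 304.
So by rejecting in round 1, the husband gets 304 next round, worth 0.68 × 304 = 206.72 now.
Offer 257 ≥ 206.72, so the husband accepts.

Accept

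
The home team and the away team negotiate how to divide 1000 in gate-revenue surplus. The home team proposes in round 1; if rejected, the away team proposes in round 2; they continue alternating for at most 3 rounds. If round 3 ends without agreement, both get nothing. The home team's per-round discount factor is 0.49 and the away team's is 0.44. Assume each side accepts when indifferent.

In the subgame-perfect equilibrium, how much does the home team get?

775.6

Work backward from the last round.
Round 3 (the home team proposes): rejection yields 0 for the away team; the home team offers 0 and keeps 1000.
Round 2 (the away team proposes): the home team can get 1000 next round, worth 0.49 × 1000 = 490 now, so the away team offers 490, keeping 510.
Round 1 (the home team proposes): the away team can get 510 next round, worth 0.44 × 510 = 224.4 now, so the home team offers 224.4, keeping 775.6.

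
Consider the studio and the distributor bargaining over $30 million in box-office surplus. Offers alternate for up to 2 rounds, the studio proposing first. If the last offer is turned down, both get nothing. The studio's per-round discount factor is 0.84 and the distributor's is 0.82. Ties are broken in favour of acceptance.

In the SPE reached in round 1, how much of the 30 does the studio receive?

Round 2 (the distributor proposes): rejection yields 0 for the studio; the distributor offers 0 and keeps 30.
Round 1 (the studio proposes): the distributor can get 30 next round, worth 0.82 × 30 = 24.6 now. The studio offers 24.6 and keeps 30 − 24.6 = 5.4.

5.4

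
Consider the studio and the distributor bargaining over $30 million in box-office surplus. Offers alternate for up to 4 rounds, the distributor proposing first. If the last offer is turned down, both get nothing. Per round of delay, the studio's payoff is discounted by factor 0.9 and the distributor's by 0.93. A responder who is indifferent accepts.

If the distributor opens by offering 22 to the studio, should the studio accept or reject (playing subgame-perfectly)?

Round 4 (the studio proposes): rejection yields 0 for the distributor; the studio offers 0 and keeps 30.
Round 3 (the distributor proposes): the studio can get 30 next round, worth 0.9 × 30 = 27 now. The distributor offers 27 and keeps 30 − 27 = 3.
Round 2 (the studio proposes): the distributor can get 3 next round, worth 0.93 × 3 = 2.79 now, so the studio offers 2.79, keeping 27.21.
So by rejecting in round 1, the studio gets 27.21 next round, worth 0.9 × 27.21 = 24.489 now.
Offer 22 < 24.489, so the studio rejects.

Reject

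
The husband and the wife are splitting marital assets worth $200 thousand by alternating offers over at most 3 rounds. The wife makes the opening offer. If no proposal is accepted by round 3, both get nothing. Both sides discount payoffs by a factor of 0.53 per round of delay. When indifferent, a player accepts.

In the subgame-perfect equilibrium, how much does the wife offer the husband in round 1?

49.82

Work backward from the last round.
Round 3 (the wife proposes): the husband will accept anything ≥ 0, so the wife offers 0 and keeps 200.
Round 2 (the husband proposes): the wife can get 200 next round, worth 0.53 × 200 = 106 now, so the husband offers 106, keeping 94.
Round 1 (the wife proposes): the husband can get 94 next round, worth 0.53 × 94 = 49.82 now, so the wife offers 49.82, keeping 150.18.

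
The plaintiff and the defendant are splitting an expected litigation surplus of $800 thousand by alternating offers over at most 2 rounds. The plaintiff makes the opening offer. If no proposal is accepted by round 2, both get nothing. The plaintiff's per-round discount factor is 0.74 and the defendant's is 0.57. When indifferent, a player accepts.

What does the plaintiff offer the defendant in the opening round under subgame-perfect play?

456

Round 2 (the defendant proposes): rejection yields 0 for the plaintiff; the defendant offers 0 and keeps 800.
Round 1 (the plaintiff proposes): the defendant can get 800 next round, worth 0.57 × 800 = 456 now; the plaintiff offers that and keeps 344.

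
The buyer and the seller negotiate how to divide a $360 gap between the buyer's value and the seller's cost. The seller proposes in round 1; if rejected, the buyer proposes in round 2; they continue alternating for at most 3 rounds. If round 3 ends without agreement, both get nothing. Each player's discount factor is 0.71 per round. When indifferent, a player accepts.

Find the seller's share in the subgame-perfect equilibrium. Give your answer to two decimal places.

Round 3 (the seller proposes): rejection yields 0 for the buyer; the seller offers 0 and keeps 360.
Round 2 (the buyer proposes): the seller can get 360 next round, worth 0.71 × 360 = 255.6 now. The buyer offers 255.6 and keeps 360 − 255.6 = 104.4.
Round 1 (the seller proposes): the buyer can get 104.4 next round, worth 0.71 × 104.4 = 74.124 now. The seller offers 74.124 and keeps 360 − 74.124 = 285.876.

285.88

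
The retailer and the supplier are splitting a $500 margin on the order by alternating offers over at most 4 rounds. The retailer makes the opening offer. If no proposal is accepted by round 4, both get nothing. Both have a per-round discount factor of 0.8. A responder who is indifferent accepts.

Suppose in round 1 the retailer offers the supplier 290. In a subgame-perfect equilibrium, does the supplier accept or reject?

Reject

Round 4 (the supplier proposes): rejection yields 0 for the retailer; the supplier offers 0 and keeps 500.
Round 3 (the retailer proposes): the supplier can get 500 next round, worth 0.8 × 500 = 400 now. The retailer offers 400 and keeps 500 − 400 = 100.
Round 2 (the supplier proposes): the retailer can get 100 next round, worth 0.8 × 100 = 80 now. The supplier offers 80 and keeps 500 − 80 = 420.
So by rejecting in round 1, the supplier gets 420 next round, worth 0.8 × 420 = 336 now.
Offer 290 < 336, so the supplier rejects.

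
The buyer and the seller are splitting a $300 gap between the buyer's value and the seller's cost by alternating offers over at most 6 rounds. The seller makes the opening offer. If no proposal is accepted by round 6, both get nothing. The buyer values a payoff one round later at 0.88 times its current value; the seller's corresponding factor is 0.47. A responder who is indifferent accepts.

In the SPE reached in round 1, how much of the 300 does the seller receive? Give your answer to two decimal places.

Round 6 (the buyer proposes): the seller will accept anything ≥ 0, so the buyer offers 0 and keeps 300.
Round 5 (the seller proposes): the buyer can get 300 next round, worth 0.88 × 300 = 264 now; the seller offers that and keeps 36.
Round 4 (the buyer proposes): the seller can get 36 next round, worth 0.47 × 36 = 16.92 now, so the buyer offers 16.92, keeping 283.08.
Round 3 (the seller proposes): the buyer can get 283.08 next round, worth 0.88 × 283.08 = 249.1104 now. The seller offers 249.1104 and keeps 300 − 249.1104 = 50.8896.
Round 2 (the buyer proposes): the seller can get 50.8896 next round, worth 0.47 × 50.8896 = 23.918112 now. The buyer offers 23.918112 and keeps 300 − 23.918112 = 276.081888.
Round 1 (the seller proposes): the buyer can get 276.081888 next round, worth 0.88 × 276.081888 = 242.95206144 now; the seller offers that and keeps 57.04793856.

57.05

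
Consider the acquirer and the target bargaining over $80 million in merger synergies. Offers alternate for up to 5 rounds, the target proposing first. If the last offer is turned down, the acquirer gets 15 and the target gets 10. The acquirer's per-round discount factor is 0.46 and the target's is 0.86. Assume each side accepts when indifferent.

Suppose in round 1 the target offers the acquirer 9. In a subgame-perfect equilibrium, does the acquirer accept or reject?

Reject

Round 5 (the target proposes): the acquirer gets 15 if talks fail, so the target offers 15 and keeps 65.
Round 4 (the acquirer proposes): the target can get 65 next round, worth 0.86 × 65 = 55.9 now. The acquirer offers 55.9 and keeps 80 − 55.9 = 24.1.
Round 3 (the target proposes): the acquirer can get 24.1 next round, worth 0.46 × 24.1 = 11.086 now, so the target offers 11.086, keeping 68.914.
Round 2 (the acquirer proposes): the target can get 68.914 next round, worth 0.86 × 68.914 = 59.26604 now, so the acquirer offers 59.26604, keeping 20.73396.
So by rejecting in round 1, the acquirer gets 20.73396 next round, worth 0.46 × 20.73396 = 9.5376216 now.
Offer 9 < 9.5376216, so the acquirer rejects.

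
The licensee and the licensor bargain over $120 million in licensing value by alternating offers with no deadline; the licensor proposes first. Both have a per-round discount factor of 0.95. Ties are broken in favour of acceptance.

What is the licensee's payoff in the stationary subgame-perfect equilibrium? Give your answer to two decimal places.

58.46

When the licensor proposes, the licensee accepts any offer worth at least 0.95 times what the licensee would get by proposing next round; and vice versa.
This gives x = 120 − 0.95y and y = 120 − 0.95x, where x and y are each side's share when it proposes.
Hence (1 − 0.95·0.95)x = 120(1 − 0.95), i.e. 0.0975·x = 6.
x ≈ 61.5385; the licensee's share is 120 − x ≈ 58.4615.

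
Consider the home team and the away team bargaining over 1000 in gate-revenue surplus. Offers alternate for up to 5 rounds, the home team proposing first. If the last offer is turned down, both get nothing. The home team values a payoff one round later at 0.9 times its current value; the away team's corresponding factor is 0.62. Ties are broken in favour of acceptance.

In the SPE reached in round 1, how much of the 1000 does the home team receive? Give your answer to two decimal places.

903.40

Round 5 (the home team proposes): the away team will accept anything ≥ 0, so the home team offers 0 and keeps 1000.
Round 4 (the away team proposes): the home team can get 1000 next round, worth 0.9 × 1000 = 900 now; the away team offers that and keeps 100.
Round 3 (the home team proposes): the away team can get 100 next round, worth 0.62 × 100 = 62 now; the home team offers that and keeps 938.
Round 2 (the away team proposes): the home team can get 938 next round, worth 0.9 × 938 = 844.2 now. The away team offers 844.2 and keeps 1000 − 844.2 = 155.8.
Round 1 (the home team proposes): the away team can get 155.8 next round, worth 0.62 × 155.8 = 96.596 now, so the home team offers 96.596, keeping 903.404.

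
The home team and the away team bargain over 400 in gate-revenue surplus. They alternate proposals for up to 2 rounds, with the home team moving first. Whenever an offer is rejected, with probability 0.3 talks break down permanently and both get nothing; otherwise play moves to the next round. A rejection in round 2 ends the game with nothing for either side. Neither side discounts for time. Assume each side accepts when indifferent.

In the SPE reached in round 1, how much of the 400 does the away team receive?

280

By backward induction:
Round 2 (the away team proposes): rejection yields 0 for the home team; the away team offers 0 and keeps 400.
Round 1 (the home team proposes): rejecting gives the away team an expected 0.7 × 400 = 280, so the home team offers 280, keeping 120.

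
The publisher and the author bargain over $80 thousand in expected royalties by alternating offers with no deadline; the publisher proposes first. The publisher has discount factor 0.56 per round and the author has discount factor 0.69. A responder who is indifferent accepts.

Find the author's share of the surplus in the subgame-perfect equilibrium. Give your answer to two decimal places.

Let x be the publisher's share when the publisher proposes and y be the author's share when the author proposes.
The author accepts iff offered ≥ 0.69·y, so x = 80 − 0.69y. Symmetrically y = 80 − 0.56x.
Substituting: x = 80 − 0.69(80 − 0.56x), giving x(1 − 0.56·0.69) = 80(1 − 0.69).
So x = 80 × 0.31 / 0.6136 ≈ 40.4172, and the author receives 80 − x ≈ 39.5828.

39.58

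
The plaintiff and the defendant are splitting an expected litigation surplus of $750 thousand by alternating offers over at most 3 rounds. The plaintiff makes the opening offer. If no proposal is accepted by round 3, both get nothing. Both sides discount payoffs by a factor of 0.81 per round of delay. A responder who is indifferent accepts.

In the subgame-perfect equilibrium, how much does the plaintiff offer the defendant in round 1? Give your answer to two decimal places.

Round 3 (the plaintiff proposes): rejection yields 0 for the defendant; the plaintiff offers 0 and keeps 750.
Round 2 (the defendant proposes): the plaintiff can get 750 next round, worth 0.81 × 750 = 607.5 now; the defendant offers that and keeps 142.5.
Round 1 (the plaintiff proposes): the defendant can get 142.5 next round, worth 0.81 × 142.5 = 115.425 now; the plaintiff offers that and keeps 634.575.

115.43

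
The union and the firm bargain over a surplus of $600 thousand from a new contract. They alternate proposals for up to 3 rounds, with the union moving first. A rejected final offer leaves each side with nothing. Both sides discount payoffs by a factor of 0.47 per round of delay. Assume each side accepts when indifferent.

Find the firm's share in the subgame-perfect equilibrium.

Round 3 (the union proposes): the firm will accept anything ≥ 0, so the union offers 0 and keeps 600.
Round 2 (the firm proposes): the union can get 600 next round, worth 0.47 × 600 = 282 now. The firm offers 282 and keeps 600 − 282 = 318.
Round 1 (the union proposes): the firm can get 318 next round, worth 0.47 × 318 = 149.46 now; the union offers that and keeps 450.54.

149.46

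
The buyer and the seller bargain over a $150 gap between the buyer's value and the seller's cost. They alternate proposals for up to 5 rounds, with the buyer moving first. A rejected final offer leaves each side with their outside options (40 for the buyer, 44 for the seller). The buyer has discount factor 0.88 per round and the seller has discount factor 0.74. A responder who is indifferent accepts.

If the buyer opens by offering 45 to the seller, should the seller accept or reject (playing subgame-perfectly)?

Work out the seller's continuation value if the offer is rejected.
Round 5 (the buyer proposes): the seller gets 44 if talks fail, so the buyer offers 44 and keeps 106.
Round 4 (the seller proposes): the buyer can get 106 next round, worth 0.88 × 106 = 93.28 now; the seller offers that and keeps 56.72.
Round 3 (the buyer proposes): the seller can get 56.72 next round, worth 0.74 × 56.72 = 41.9728 now, so the buyer offers 41.9728, keeping 108.0272.
Round 2 (the seller proposes): the buyer can get 108.0272 next round, worth 0.88 × 108.0272 = 95.063936 now; the seller offers that and keeps 54.936064.
So by rejecting in round 1, the seller gets 54.936064 next round, worth 0.74 × 54.936064 = 40.65268736 now.
Offer 45 ≥ 40.65268736, so the seller accepts.

Accept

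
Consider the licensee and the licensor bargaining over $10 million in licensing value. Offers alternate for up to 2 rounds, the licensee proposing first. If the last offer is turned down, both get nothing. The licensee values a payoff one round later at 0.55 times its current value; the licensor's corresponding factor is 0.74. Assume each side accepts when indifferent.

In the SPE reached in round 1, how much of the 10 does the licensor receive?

7.4

Round 2 (the licensor proposes): rejection yields 0 for the licensee; the licensor offers 0 and keeps 10.
Round 1 (the licensee proposes): the licensor can get 10 next round, worth 0.74 × 10 = 7.4 now; the licensee offers that and keeps 2.6.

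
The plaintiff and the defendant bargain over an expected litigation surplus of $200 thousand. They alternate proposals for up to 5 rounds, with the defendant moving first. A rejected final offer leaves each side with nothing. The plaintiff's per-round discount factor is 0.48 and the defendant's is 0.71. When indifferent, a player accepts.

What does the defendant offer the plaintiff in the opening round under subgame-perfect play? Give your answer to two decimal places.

37.33

Round 5 (the defendant proposes): rejection yields 0 for the plaintiff; the defendant offers 0 and keeps 200.
Round 4 (the plaintiff proposes): the defendant can get 200 next round, worth 0.71 × 200 = 142 now. The plaintiff offers 142 and keeps 200 − 142 = 58.
Round 3 (the defendant proposes): the plaintiff can get 58 next round, worth 0.48 × 58 = 27.84 now, so the defendant offers 27.84, keeping 172.16.
Round 2 (the plaintiff proposes): the defendant can get 172.16 next round, worth 0.71 × 172.16 = 122.2336 now; the plaintiff offers that and keeps 77.7664.
Round 1 (the defendant proposes): the plaintiff can get 77.7664 next round, worth 0.48 × 77.7664 = 37.327872 now. The defendant offers 37.327872 and keeps 200 − 37.327872 = 162.672128.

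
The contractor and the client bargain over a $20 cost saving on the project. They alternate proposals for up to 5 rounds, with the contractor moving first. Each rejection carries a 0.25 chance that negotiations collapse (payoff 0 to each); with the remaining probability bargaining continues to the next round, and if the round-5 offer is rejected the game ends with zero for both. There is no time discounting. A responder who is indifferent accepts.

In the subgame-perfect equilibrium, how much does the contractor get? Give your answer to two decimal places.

By backward induction:
Round 5 (the contractor proposes): the client will accept anything ≥ 0, so the contractor offers 0 and keeps 20.
Round 4 (the client proposes): rejecting gives the contractor an expected 0.75 × 20 = 15. The client offers 15 and keeps 20 − 15 = 5.
Round 3 (the contractor proposes): rejecting gives the client an expected 0.75 × 5 = 3.75. The contractor offers 3.75 and keeps 20 − 3.75 = 16.25.
Round 2 (the client proposes): rejecting gives the contractor an expected 0.75 × 16.25 = 12.1875. The client offers 12.1875 and keeps 20 − 12.1875 = 7.8125.
Round 1 (the contractor proposes): rejecting gives the client an expected 0.75 × 7.8125 = 5.859375, so the contractor offers 5.859375, keeping 14.140625.

14.14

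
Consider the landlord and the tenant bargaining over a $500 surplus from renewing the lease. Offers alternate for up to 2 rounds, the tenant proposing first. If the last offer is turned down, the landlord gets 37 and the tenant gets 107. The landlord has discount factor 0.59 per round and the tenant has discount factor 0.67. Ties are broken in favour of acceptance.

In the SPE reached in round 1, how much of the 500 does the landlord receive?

Solve by backward induction from round 2.
Round 2 (the landlord proposes): the tenant gets 107 if talks fail, so the landlord offers 107 and keeps 393.
Round 1 (the tenant proposes): the landlord can get 393 next round, worth 0.59 × 393 = 231.87 now, so the tenant offers 231.87, keeping 268.13.

231.87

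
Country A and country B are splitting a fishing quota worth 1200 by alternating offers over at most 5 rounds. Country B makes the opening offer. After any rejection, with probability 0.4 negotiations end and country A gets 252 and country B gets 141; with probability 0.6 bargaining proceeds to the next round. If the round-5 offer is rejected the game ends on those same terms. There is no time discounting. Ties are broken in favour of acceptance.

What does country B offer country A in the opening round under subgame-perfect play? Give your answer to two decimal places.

515.40

By backward induction:
Round 5 (country B proposes): country A gets 252 if talks fail, so country B offers 252 and keeps 948.
Round 4 (country A proposes): rejecting gives country B an expected 0.6 × 948 + 0.4 × 141 = 625.2, so country A offers 625.2, keeping 574.8.
Round 3 (country B proposes): rejecting gives country A an expected 0.6 × 574.8 + 0.4 × 252 = 445.68; country B offers that and keeps 754.32.
Round 2 (country A proposes): rejecting gives country B an expected 0.6 × 754.32 + 0.4 × 141 = 508.992; country A offers that and keeps 691.008.
Round 1 (country B proposes): rejecting gives country A an expected 0.6 × 691.008 + 0.4 × 252 = 515.4048; country B offers that and keeps 684.5952.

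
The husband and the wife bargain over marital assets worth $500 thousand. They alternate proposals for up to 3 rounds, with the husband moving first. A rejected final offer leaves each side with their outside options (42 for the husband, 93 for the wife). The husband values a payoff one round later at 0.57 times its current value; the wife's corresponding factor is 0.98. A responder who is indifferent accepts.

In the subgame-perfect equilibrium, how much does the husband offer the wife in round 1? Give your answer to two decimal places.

262.65

Round 3 (the husband proposes): the wife gets 93 if talks fail, so the husband offers 93 and keeps 407.
Round 2 (the wife proposes): the husband can get 407 next round, worth 0.57 × 407 = 231.99 now; the wife offers that and keeps 268.01.
Round 1 (the husband proposes): the wife can get 268.01 next round, worth 0.98 × 268.01 = 262.6498 now, so the husband offers 262.6498, keeping 237.3502.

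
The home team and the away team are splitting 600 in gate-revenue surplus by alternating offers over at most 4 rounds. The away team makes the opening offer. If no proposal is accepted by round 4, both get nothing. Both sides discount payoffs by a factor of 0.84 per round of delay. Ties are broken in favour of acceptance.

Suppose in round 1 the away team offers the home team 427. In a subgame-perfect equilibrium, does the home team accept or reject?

Round 4 (the home team proposes): the away team will accept anything ≥ 0, so the home team offers 0 and keeps 600.
Round 3 (the away team proposes): the home team can get 600 next round, worth 0.84 × 600 = 504 now; the away team offers that and keeps 96.
Round 2 (the home team proposes): the away team can get 96 next round, worth 0.84 × 96 = 80.64 now, so the home team offers 80.64, keeping 519.36.
So by rejecting in round 1, the home team gets 519.36 next round, worth 0.84 × 519.36 = 436.2624 now.
Offer 427 < 436.2624, so the home team rejects.

Reject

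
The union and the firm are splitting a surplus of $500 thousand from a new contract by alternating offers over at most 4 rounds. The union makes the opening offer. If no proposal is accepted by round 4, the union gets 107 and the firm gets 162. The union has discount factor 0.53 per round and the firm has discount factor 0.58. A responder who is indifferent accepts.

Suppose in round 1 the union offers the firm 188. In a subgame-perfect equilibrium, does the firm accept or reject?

Round 4 (the firm proposes): the union gets 107 if talks fail, so the firm offers 107 and keeps 393.
Round 3 (the union proposes): the firm can get 393 next round, worth 0.58 × 393 = 227.94 now, so the union offers 227.94, keeping 272.06.
Round 2 (the firm proposes): the union can get 272.06 next round, worth 0.53 × 272.06 = 144.1918 now. The firm offers 144.1918 and keeps 500 − 144.1918 = 355.8082.
So by rejecting in round 1, the firm gets 355.8082 next round, worth 0.58 × 355.8082 = 206.368756 now.
Offer 188 < 206.368756, so the firm rejects.

Reject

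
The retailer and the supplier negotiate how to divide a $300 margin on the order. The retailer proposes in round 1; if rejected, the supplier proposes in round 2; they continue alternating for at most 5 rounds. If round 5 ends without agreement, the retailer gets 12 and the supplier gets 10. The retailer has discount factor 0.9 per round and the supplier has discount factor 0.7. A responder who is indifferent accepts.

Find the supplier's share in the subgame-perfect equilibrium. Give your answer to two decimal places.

Round 5 (the retailer proposes): the supplier gets 10 if talks fail, so the retailer offers 10 and keeps 290.
Round 4 (the supplier proposes): the retailer can get 290 next round, worth 0.9 × 290 = 261 now, so the supplier offers 261, keeping 39.
Round 3 (the retailer proposes): the supplier can get 39 next round, worth 0.7 × 39 = 27.3 now, so the retailer offers 27.3, keeping 272.7.
Round 2 (the supplier proposes): the retailer can get 272.7 next round, worth 0.9 × 272.7 = 245.43 now; the supplier offers that and keeps 54.57.
Round 1 (the retailer proposes): the supplier can get 54.57 next round, worth 0.7 × 54.57 = 38.199 now. The retailer offers 38.199 and keeps 300 − 38.199 = 261.801.

38.20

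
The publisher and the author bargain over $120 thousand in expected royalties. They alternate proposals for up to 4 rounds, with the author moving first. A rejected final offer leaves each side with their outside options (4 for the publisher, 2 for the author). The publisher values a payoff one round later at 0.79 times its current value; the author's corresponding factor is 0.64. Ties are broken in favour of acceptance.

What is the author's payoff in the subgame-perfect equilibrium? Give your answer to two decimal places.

Round 4 (the publisher proposes): the author gets 2 if talks fail, so the publisher offers 2 and keeps 118.
Round 3 (the author proposes): the publisher can get 118 next round, worth 0.79 × 118 = 93.22 now. The author offers 93.22 and keeps 120 − 93.22 = 26.78.
Round 2 (the publisher proposes): the author can get 26.78 next round, worth 0.64 × 26.78 = 17.1392 now; the publisher offers that and keeps 102.8608.
Round 1 (the author proposes): the publisher can get 102.8608 next round, worth 0.79 × 102.8608 = 81.260032 now. The author offers 81.260032 and keeps 120 − 81.260032 = 38.739968.

38.74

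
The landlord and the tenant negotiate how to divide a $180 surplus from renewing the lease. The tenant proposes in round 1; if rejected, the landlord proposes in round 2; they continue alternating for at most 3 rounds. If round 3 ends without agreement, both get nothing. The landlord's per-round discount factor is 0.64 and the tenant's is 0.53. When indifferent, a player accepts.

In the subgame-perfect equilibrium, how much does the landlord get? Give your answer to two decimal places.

54.14

Solve by backward induction from round 3.
Round 3 (the tenant proposes): rejection yields 0 for the landlord; the tenant offers 0 and keeps 180.
Round 2 (the landlord proposes): the tenant can get 180 next round, worth 0.53 × 180 = 95.4 now; the landlord offers that and keeps 84.6.
Round 1 (the tenant proposes): the landlord can get 84.6 next round, worth 0.64 × 84.6 = 54.144 now; the tenant offers that and keeps 125.856.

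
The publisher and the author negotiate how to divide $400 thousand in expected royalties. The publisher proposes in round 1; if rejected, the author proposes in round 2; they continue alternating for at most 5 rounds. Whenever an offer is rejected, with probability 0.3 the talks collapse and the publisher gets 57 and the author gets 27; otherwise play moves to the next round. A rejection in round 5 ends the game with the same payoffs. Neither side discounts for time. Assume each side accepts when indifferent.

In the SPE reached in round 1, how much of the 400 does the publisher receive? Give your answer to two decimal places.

274.12

By backward induction:
Round 5 (the publisher proposes): the author gets 27 if talks fail, so the publisher offers 27 and keeps 373.
Round 4 (the author proposes): rejecting gives the publisher an expected 0.7 × 373 + 0.3 × 57 = 278.2, so the author offers 278.2, keeping 121.8.
Round 3 (the publisher proposes): rejecting gives the author an expected 0.7 × 121.8 + 0.3 × 27 = 93.36. The publisher offers 93.36 and keeps 400 − 93.36 = 306.64.
Round 2 (the author proposes): rejecting gives the publisher an expected 0.7 × 306.64 + 0.3 × 57 = 231.748; the author offers that and keeps 168.252.
Round 1 (the publisher proposes): rejecting gives the author an expected 0.7 × 168.252 + 0.3 × 27 = 125.8764. The publisher offers 125.8764 and keeps 400 − 125.8764 = 274.1236.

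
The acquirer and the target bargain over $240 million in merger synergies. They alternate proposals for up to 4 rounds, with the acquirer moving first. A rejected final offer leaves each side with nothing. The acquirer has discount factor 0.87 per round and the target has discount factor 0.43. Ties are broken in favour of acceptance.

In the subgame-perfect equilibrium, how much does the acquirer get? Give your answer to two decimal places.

Round 4 (the target proposes): rejection yields 0 for the acquirer; the target offers 0 and keeps 240.
Round 3 (the acquirer proposes): the target can get 240 next round, worth 0.43 × 240 = 103.2 now. The acquirer offers 103.2 and keeps 240 − 103.2 = 136.8.
Round 2 (the target proposes): the acquirer can get 136.8 next round, worth 0.87 × 136.8 = 119.016 now, so the target offers 119.016, keeping 120.984.
Round 1 (the acquirer proposes): the target can get 120.984 next round, worth 0.43 × 120.984 = 52.02312 now; the acquirer offers that and keeps 187.97688.

187.98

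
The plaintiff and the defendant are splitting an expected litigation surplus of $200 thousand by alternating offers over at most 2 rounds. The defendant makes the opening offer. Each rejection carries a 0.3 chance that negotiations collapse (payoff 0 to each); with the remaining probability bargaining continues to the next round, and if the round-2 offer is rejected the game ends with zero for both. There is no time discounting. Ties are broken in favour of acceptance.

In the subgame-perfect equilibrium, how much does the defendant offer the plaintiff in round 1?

Round 2 (the plaintiff proposes): the defendant will accept anything ≥ 0, so the plaintiff offers 0 and keeps 200.
Round 1 (the defendant proposes): rejecting gives the plaintiff an expected 0.7 × 200 = 140, so the defendant offers 140, keeping 60.

140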